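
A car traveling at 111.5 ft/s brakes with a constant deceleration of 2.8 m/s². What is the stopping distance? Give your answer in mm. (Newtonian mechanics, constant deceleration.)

v₀ = 111.5 ft/s × 0.3048 = 33.9852 m/s
d = v₀² / (2a) = 33.9852² / (2 × 2.8) = 1154.99 / 5.6 = 206.248 m
d = 206.248 m / 0.001 = 206200 mm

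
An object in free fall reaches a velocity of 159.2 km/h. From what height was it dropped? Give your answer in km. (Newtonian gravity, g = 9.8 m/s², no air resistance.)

v = 159.2 km/h × 0.2777777777777778 = 44.2222 m/s
h = v² / (2g) = 44.2222² / (2 × 9.8) = 99.7757 m
h = 99.7757 m / 1000.0 = 0.09978 km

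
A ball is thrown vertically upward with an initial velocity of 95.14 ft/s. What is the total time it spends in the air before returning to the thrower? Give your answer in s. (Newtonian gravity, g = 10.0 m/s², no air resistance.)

v₀ = 95.14 ft/s × 0.3048 = 28.9987 m/s
t_total = 2 × v₀ / g = 2 × 28.9987 / 10.0 = 5.8 s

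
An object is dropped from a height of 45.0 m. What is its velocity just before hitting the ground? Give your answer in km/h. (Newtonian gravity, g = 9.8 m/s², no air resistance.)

v = √(2gh) = √(2 × 9.8 × 45.0) = 29.6985 m/s
v = 29.6985 m/s / 0.2777777777777778 = 106.9 km/h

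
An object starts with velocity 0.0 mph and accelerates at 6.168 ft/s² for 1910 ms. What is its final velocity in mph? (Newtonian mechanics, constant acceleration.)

v₀ = 0.0 mph × 0.44704 = 0.0 m/s
a = 6.168 ft/s² × 0.3048 = 1.88001 m/s²
t = 1910 ms × 0.001 = 1.91 s
v = v₀ + a × t = 0.0 + 1.88001 × 1.91 = 3.59082 m/s
v = 3.59082 m/s / 0.44704 = 8.032 mph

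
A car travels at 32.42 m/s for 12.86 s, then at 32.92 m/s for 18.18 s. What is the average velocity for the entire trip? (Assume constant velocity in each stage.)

d₁ = v₁t₁ = 32.42 × 12.86 = 416.9212 m
d₂ = v₂t₂ = 32.92 × 18.18 = 598.4856 m
d_total = 1015.4068 m, t_total = 31.04 s
v_avg = d_total/t_total = 1015.4068/31.04 = 32.71 m/s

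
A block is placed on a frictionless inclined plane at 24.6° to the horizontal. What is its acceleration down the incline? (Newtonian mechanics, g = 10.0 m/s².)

a = g sin(θ) = 10.0 × sin(24.6°) = 10.0 × 0.4163 = 4.16 m/s²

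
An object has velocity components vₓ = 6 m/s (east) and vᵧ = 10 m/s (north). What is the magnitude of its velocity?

|v| = √(vₓ² + vᵧ²) = √(6² + 10²) = √(136) = 11.66 m/s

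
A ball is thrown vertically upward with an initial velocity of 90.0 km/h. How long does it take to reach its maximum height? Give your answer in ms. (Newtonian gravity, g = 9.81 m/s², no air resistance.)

v₀ = 90.0 km/h × 0.2777777777777778 = 25.0 m/s
t_up = v₀ / g = 25.0 / 9.81 = 2.54842 s
t_up = 2.54842 s / 0.001 = 2548 ms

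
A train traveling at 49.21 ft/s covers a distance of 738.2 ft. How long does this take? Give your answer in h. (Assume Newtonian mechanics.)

d = 738.2 ft × 0.3048 = 225.003 m
v = 49.21 ft/s × 0.3048 = 14.9992 m/s
t = d / v = 225.003 / 14.9992 = 15.001 s
t = 15.001 s / 3600.0 = 0.004167 h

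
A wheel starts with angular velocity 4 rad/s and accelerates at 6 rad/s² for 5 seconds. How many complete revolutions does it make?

θ = ω₀t + ½αt² = 4×5 + ½×6×5² = 95.0 rad
Total revolutions = θ/(2π) = 95.0/(2π) = 15.12
Complete revolutions = ⌊15.12⌋ = 15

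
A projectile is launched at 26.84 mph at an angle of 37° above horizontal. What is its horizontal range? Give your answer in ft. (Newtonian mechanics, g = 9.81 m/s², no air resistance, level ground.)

v₀ = 26.84 mph × 0.44704 = 11.9986 m/s
R = v₀² × sin(2θ) / g = 11.9986² × sin(2 × 37°) / 9.81 = 143.966 × 0.961262 / 9.81 = 14.1069 m
R = 14.1069 m / 0.3048 = 46.28 ft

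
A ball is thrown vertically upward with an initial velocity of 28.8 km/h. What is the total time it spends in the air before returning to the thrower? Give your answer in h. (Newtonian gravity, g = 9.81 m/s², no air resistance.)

v₀ = 28.8 km/h × 0.2777777777777778 = 8.0 m/s
t_total = 2 × v₀ / g = 2 × 8.0 / 9.81 = 1.63099 s
t_total = 1.63099 s / 3600.0 = 0.0004531 h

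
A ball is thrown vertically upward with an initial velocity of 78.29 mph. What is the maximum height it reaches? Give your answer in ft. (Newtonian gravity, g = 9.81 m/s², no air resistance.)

v₀ = 78.29 mph × 0.44704 = 34.9988 m/s
h_max = v₀² / (2g) = 34.9988² / (2 × 9.81) = 1224.92 / 19.62 = 62.4322 m
h_max = 62.4322 m / 0.3048 = 204.8 ft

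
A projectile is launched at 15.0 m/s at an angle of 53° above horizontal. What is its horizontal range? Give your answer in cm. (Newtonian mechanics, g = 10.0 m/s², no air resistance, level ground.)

R = v₀² × sin(2θ) / g = 15.0² × sin(2 × 53°) / 10.0 = 225.0 × 0.961262 / 10.0 = 21.6284 m
R = 21.6284 m / 0.01 = 2163 cm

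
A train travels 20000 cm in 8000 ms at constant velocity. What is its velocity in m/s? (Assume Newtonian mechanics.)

d = 20000 cm × 0.01 = 200.0 m
t = 8000 ms × 0.001 = 8.0 s
v = d / t = 200.0 / 8.0 = 25.0 m/s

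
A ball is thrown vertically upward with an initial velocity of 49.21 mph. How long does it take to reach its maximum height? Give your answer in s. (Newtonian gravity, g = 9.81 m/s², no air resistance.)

v₀ = 49.21 mph × 0.44704 = 21.9988 m/s
t_up = v₀ / g = 21.9988 / 9.81 = 2.242 s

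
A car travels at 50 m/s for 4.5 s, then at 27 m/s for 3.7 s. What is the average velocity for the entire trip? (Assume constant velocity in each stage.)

d₁ = v₁t₁ = 50 × 4.5 = 225.0 m
d₂ = v₂t₂ = 27 × 3.7 = 99.9 m
d_total = 324.9 m, t_total = 8.2 s
v_avg = d_total/t_total = 324.9/8.2 = 39.62 m/s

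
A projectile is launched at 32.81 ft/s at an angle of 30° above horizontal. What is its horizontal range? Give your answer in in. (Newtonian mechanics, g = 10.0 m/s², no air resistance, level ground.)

v₀ = 32.81 ft/s × 0.3048 = 10.0005 m/s
R = v₀² × sin(2θ) / g = 10.0005² × sin(2 × 30°) / 10.0 = 100.01 × 0.866025 / 10.0 = 8.66112 m
R = 8.66112 m / 0.0254 = 341.0 in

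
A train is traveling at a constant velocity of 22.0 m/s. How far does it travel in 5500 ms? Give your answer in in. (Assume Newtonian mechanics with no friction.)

t = 5500 ms × 0.001 = 5.5 s
d = v × t = 22.0 × 5.5 = 121.0 m
d = 121.0 m / 0.0254 = 4764 in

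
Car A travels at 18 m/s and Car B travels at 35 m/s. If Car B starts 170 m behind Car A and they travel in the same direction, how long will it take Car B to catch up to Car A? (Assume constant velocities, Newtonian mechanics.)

Relative speed: v_rel = 35 - 18 = 17 m/s
Time to catch: t = d₀/v_rel = 170/17 = 10.0 s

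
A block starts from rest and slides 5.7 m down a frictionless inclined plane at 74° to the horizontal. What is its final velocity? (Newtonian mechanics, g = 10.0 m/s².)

a = g sin(θ) = 10.0 × sin(74°) = 9.6126 m/s²
v = √(2ad) = √(2 × 9.6126 × 5.7) = 10.47 m/s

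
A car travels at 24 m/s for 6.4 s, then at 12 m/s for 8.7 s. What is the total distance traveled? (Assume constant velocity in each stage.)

d₁ = v₁t₁ = 24 × 6.4 = 153.6 m
d₂ = v₂t₂ = 12 × 8.7 = 104.4 m
d_total = 153.6 + 104.4 = 258.0 m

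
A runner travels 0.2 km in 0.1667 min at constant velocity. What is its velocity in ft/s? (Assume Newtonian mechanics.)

d = 0.2 km × 1000.0 = 200.0 m
t = 0.1667 min × 60.0 = 10.002 s
v = d / t = 200.0 / 10.002 = 19.996 m/s
v = 19.996 m/s / 0.3048 = 65.6 ft/s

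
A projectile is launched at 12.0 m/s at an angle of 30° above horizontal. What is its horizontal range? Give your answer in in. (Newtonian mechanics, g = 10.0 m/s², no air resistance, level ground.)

R = v₀² × sin(2θ) / g = 12.0² × sin(2 × 30°) / 10.0 = 144.0 × 0.866025 / 10.0 = 12.4708 m
R = 12.4708 m / 0.0254 = 491.0 in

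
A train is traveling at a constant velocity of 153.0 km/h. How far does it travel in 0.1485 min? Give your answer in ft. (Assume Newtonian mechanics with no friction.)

v = 153.0 km/h × 0.2777777777777778 = 42.5 m/s
t = 0.1485 min × 60.0 = 8.91 s
d = v × t = 42.5 × 8.91 = 378.675 m
d = 378.675 m / 0.3048 = 1242 ft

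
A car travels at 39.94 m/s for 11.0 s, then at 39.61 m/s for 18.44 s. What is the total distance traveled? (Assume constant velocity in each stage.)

d₁ = v₁t₁ = 39.94 × 11.0 = 439.34 m
d₂ = v₂t₂ = 39.61 × 18.44 = 730.4084 m
d_total = 439.34 + 730.4084 = 1169.75 m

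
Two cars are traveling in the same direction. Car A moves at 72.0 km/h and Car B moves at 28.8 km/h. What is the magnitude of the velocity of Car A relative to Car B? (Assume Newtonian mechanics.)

v_rel = |v_A - v_B| = |72.0 - 28.8| = 43.2 km/h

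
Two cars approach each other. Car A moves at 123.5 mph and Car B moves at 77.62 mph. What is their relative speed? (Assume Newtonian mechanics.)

v_rel = v_A + v_B = 123.5 + 77.62 = 201.12 mph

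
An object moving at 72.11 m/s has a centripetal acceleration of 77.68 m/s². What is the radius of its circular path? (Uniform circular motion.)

r = v²/a_c = 72.11²/77.68 = 66.94 m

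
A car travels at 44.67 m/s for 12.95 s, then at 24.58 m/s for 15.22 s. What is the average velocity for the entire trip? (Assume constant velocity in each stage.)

d₁ = v₁t₁ = 44.67 × 12.95 = 578.4765 m
d₂ = v₂t₂ = 24.58 × 15.22 = 374.1076 m
d_total = 952.5841 m, t_total = 28.17 s
v_avg = d_total/t_total = 952.5841/28.17 = 33.82 m/s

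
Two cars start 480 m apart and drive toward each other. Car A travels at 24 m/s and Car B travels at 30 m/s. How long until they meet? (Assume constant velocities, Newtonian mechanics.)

Combined speed: v_combined = 24 + 30 = 54 m/s
Time to meet: t = d/v_combined = 480/54 = 8.89 s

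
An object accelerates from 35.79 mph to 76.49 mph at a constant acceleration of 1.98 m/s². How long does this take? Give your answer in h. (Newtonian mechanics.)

v₀ = 35.79 mph × 0.44704 = 15.9996 m/s
v = 76.49 mph × 0.44704 = 34.1941 m/s
t = (v - v₀) / a = (34.1941 - 15.9996) / 1.98 = 9.18914 s
t = 9.18914 s / 3600.0 = 0.002553 h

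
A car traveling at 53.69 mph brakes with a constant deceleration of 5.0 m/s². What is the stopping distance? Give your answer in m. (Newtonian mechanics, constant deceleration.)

v₀ = 53.69 mph × 0.44704 = 24.0016 m/s
d = v₀² / (2a) = 24.0016² / (2 × 5.0) = 576.077 / 10.0 = 57.61 m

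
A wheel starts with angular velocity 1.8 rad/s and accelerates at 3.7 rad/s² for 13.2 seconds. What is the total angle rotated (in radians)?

θ = ω₀t + ½αt² = 1.8×13.2 + ½×3.7×13.2² = 346.1 rad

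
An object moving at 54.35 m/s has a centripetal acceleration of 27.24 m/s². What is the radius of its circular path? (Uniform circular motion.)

r = v²/a_c = 54.35²/27.24 = 108.44 m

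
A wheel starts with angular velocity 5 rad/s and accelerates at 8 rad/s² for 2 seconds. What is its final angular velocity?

ω = ω₀ + αt = 5 + 8 × 2 = 21 rad/s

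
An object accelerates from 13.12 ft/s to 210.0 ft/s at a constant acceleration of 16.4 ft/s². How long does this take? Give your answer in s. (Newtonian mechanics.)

v₀ = 13.12 ft/s × 0.3048 = 3.99898 m/s
v = 210.0 ft/s × 0.3048 = 64.008 m/s
a = 16.4 ft/s² × 0.3048 = 4.99872 m/s²
t = (v - v₀) / a = (64.008 - 3.99898) / 4.99872 = 12.0 s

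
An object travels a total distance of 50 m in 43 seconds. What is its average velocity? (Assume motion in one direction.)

v_avg = Δd / Δt = 50 / 43 = 1.16 m/s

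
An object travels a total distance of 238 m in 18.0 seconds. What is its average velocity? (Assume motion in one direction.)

v_avg = Δd / Δt = 238 / 18.0 = 13.22 m/s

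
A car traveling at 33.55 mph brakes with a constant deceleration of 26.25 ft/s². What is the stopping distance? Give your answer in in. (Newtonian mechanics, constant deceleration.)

v₀ = 33.55 mph × 0.44704 = 14.9982 m/s
a = 26.25 ft/s² × 0.3048 = 8.001 m/s²
d = v₀² / (2a) = 14.9982² / (2 × 8.001) = 224.946 / 16.002 = 14.0574 m
d = 14.0574 m / 0.0254 = 553.4 in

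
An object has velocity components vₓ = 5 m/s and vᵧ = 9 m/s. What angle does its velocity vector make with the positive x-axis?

θ = arctan(vᵧ/vₓ) = arctan(9/5) = 60.95°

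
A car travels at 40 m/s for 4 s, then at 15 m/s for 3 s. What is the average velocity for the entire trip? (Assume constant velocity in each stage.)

d₁ = v₁t₁ = 40 × 4 = 160 m
d₂ = v₂t₂ = 15 × 3 = 45 m
d_total = 205 m, t_total = 7 s
v_avg = d_total/t_total = 205/7 = 29.29 m/s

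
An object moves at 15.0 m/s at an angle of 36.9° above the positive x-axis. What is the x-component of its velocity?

vₓ = v cos(θ) = 15.0 × cos(36.9°) = 12.0 m/s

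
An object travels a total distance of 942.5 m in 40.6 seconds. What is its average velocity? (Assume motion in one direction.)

v_avg = Δd / Δt = 942.5 / 40.6 = 23.21 m/s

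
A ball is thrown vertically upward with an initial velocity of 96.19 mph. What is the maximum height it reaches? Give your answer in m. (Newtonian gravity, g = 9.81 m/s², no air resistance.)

v₀ = 96.19 mph × 0.44704 = 43.0008 m/s
h_max = v₀² / (2g) = 43.0008² / (2 × 9.81) = 1849.07 / 19.62 = 94.24 m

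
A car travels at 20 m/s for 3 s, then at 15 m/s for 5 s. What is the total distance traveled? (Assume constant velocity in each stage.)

d₁ = v₁t₁ = 20 × 3 = 60 m
d₂ = v₂t₂ = 15 × 5 = 75 m
d_total = 60 + 75 = 135 m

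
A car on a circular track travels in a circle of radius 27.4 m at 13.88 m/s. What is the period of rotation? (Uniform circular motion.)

T = 2πr/v = 2π×27.4/13.88 = 12.4 s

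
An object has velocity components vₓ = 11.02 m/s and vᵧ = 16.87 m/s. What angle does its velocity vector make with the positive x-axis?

θ = arctan(vᵧ/vₓ) = arctan(16.87/11.02) = 56.85°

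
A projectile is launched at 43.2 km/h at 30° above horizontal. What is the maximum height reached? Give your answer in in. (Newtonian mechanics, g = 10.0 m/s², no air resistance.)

v₀ = 43.2 km/h × 0.2777777777777778 = 12.0 m/s
H = v₀² × sin²(θ) / (2g) = 12.0² × sin(30°)² / (2 × 10.0) = 144.0 × 0.25 / 20.0 = 1.8 m
H = 1.8 m / 0.0254 = 70.87 in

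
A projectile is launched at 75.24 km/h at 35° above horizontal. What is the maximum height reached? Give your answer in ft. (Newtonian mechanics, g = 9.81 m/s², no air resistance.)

v₀ = 75.24 km/h × 0.2777777777777778 = 20.9 m/s
H = v₀² × sin²(θ) / (2g) = 20.9² × sin(35°)² / (2 × 9.81) = 436.81 × 0.32899 / 19.62 = 7.32447 m
H = 7.32447 m / 0.3048 = 24.03 ft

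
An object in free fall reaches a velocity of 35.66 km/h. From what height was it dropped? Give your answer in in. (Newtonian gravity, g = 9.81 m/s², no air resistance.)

v = 35.66 km/h × 0.2777777777777778 = 9.90556 m/s
h = v² / (2g) = 9.90556² / (2 × 9.81) = 5.00103 m
h = 5.00103 m / 0.0254 = 196.9 in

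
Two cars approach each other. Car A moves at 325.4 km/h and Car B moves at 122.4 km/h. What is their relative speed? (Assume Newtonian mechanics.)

v_rel = v_A + v_B = 325.4 + 122.4 = 447.8 km/h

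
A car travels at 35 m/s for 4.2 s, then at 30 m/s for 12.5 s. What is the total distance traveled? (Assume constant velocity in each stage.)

d₁ = v₁t₁ = 35 × 4.2 = 147.0 m
d₂ = v₂t₂ = 30 × 12.5 = 375.0 m
d_total = 147.0 + 375.0 = 522.0 m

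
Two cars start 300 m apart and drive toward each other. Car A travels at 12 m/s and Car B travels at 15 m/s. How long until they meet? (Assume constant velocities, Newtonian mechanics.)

Combined speed: v_combined = 12 + 15 = 27 m/s
Time to meet: t = d/v_combined = 300/27 = 11.11 s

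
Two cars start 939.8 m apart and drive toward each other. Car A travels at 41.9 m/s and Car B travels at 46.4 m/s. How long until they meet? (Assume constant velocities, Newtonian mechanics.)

Combined speed: v_combined = 41.9 + 46.4 = 88.3 m/s
Time to meet: t = d/v_combined = 939.8/88.3 = 10.64 s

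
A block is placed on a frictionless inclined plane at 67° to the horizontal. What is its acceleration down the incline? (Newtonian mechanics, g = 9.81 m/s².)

a = g sin(θ) = 9.81 × sin(67°) = 9.81 × 0.9205 = 9.03 m/s²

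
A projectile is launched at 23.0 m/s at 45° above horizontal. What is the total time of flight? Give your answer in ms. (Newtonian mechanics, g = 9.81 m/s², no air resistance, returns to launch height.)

T = 2 × v₀ × sin(θ) / g = 2 × 23.0 × sin(45°) / 9.81 = 2 × 23.0 × 0.707107 / 9.81 = 3.31569 s
T = 3.31569 s / 0.001 = 3316 ms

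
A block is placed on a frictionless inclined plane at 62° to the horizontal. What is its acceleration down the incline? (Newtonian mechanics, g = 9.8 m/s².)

a = g sin(θ) = 9.8 × sin(62°) = 9.8 × 0.8829 = 8.65 m/s²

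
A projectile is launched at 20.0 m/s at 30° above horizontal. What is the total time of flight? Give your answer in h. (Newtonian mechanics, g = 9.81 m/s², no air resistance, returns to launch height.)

T = 2 × v₀ × sin(θ) / g = 2 × 20.0 × sin(30°) / 9.81 = 2 × 20.0 × 0.5 / 9.81 = 2.03874 s
T = 2.03874 s / 3600.0 = 0.0005663 h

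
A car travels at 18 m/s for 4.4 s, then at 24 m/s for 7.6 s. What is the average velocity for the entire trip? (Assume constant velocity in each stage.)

d₁ = v₁t₁ = 18 × 4.4 = 79.2 m
d₂ = v₂t₂ = 24 × 7.6 = 182.4 m
d_total = 261.6 m, t_total = 12.0 s
v_avg = d_total/t_total = 261.6/12.0 = 21.8 m/s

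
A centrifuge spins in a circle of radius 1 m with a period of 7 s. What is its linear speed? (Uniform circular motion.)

v = 2πr/T = 2π×1/7 = 0.9 m/s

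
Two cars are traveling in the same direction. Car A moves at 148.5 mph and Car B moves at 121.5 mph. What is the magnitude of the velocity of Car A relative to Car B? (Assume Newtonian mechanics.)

v_rel = |v_A - v_B| = |148.5 - 121.5| = 27.0 mph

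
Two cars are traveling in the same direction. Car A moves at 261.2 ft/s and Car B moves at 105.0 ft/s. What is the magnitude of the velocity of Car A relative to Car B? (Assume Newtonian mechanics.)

v_rel = |v_A - v_B| = |261.2 - 105.0| = 156.2 ft/s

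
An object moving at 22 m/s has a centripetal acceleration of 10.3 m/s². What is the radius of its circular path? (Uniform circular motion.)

r = v²/a_c = 22²/10.3 = 46.99 m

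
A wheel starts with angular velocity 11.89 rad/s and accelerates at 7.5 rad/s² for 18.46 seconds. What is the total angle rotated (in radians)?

θ = ω₀t + ½αt² = 11.89×18.46 + ½×7.5×18.46² = 1497.38 rad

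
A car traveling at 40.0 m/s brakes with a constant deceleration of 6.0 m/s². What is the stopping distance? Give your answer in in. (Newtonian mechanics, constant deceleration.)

d = v₀² / (2a) = 40.0² / (2 × 6.0) = 1600.0 / 12.0 = 133.333 m
d = 133.333 m / 0.0254 = 5249 in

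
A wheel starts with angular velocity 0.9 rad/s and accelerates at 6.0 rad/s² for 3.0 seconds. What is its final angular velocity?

ω = ω₀ + αt = 0.9 + 6.0 × 3.0 = 18.9 rad/s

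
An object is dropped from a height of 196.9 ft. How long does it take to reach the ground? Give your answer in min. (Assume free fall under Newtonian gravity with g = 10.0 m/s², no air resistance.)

h = 196.9 ft × 0.3048 = 60.0151 m
t = √(2h/g) = √(2 × 60.0151 / 10.0) = 3.46454 s
t = 3.46454 s / 60.0 = 0.05774 min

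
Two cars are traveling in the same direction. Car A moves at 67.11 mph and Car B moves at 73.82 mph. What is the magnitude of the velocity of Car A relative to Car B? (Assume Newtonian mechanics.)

v_rel = |v_A - v_B| = |67.11 - 73.82| = 6.71 mph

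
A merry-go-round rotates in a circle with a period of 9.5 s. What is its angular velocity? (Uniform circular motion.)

ω = 2π/T = 2π/9.5 = 0.6614 rad/s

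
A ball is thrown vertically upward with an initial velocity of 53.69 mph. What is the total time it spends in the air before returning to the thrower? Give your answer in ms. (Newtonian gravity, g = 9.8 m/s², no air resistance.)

v₀ = 53.69 mph × 0.44704 = 24.0016 m/s
t_total = 2 × v₀ / g = 2 × 24.0016 / 9.8 = 4.89829 s
t_total = 4.89829 s / 0.001 = 4898 ms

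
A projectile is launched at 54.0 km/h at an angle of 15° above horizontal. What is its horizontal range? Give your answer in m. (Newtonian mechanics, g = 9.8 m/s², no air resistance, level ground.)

v₀ = 54.0 km/h × 0.2777777777777778 = 15.0 m/s
R = v₀² × sin(2θ) / g = 15.0² × sin(2 × 15°) / 9.8 = 225.0 × 0.5 / 9.8 = 11.48 m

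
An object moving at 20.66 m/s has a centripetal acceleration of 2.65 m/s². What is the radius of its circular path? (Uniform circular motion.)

r = v²/a_c = 20.66²/2.65 = 161.07 m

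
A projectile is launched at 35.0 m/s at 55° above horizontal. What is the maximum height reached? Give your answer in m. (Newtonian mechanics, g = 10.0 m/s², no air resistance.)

H = v₀² × sin²(θ) / (2g) = 35.0² × sin(55°)² / (2 × 10.0) = 1225.0 × 0.67101 / 20.0 = 41.1 m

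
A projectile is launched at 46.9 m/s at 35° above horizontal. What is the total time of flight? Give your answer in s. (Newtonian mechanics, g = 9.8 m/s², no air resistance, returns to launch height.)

T = 2 × v₀ × sin(θ) / g = 2 × 46.9 × sin(35°) / 9.8 = 2 × 46.9 × 0.573576 / 9.8 = 5.49 s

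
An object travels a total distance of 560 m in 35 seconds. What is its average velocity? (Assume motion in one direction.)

v_avg = Δd / Δt = 560 / 35 = 16.0 m/s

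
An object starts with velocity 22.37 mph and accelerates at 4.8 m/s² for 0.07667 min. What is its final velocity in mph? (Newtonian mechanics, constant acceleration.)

v₀ = 22.37 mph × 0.44704 = 10.0003 m/s
t = 0.07667 min × 60.0 = 4.6002 s
v = v₀ + a × t = 10.0003 + 4.8 × 4.6002 = 32.0813 m/s
v = 32.0813 m/s / 0.44704 = 71.76 mph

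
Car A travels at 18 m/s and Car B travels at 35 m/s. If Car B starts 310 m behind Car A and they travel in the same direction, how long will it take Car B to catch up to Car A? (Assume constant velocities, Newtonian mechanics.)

Relative speed: v_rel = 35 - 18 = 17 m/s
Time to catch: t = d₀/v_rel = 310/17 = 18.24 s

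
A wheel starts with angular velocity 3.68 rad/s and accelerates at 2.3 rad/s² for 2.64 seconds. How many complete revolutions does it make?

θ = ω₀t + ½αt² = 3.68×2.64 + ½×2.3×2.64² = 17.73024 rad
Total revolutions = θ/(2π) = 17.73024/(2π) = 2.82
Complete revolutions = ⌊2.82⌋ = 2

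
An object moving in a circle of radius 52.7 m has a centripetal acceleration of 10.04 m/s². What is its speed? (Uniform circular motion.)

v = √(a_c × r) = √(10.04 × 52.7) = 23.0 m/s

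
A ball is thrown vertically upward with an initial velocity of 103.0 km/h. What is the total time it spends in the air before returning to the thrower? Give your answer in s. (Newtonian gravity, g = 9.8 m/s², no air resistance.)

v₀ = 103.0 km/h × 0.2777777777777778 = 28.6111 m/s
t_total = 2 × v₀ / g = 2 × 28.6111 / 9.8 = 5.839 s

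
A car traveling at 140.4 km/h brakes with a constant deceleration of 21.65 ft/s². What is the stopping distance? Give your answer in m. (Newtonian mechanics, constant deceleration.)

v₀ = 140.4 km/h × 0.2777777777777778 = 39.0 m/s
a = 21.65 ft/s² × 0.3048 = 6.59892 m/s²
d = v₀² / (2a) = 39.0² / (2 × 6.59892) = 1521.0 / 13.1978 = 115.2 m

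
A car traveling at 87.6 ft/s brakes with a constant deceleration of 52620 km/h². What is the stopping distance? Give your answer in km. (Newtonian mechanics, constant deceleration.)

v₀ = 87.6 ft/s × 0.3048 = 26.7005 m/s
a = 52620 km/h² × 7.716049382716049e-05 = 4.06019 m/s²
d = v₀² / (2a) = 26.7005² / (2 × 4.06019) = 712.917 / 8.12038 = 87.7936 m
d = 87.7936 m / 1000.0 = 0.08779 km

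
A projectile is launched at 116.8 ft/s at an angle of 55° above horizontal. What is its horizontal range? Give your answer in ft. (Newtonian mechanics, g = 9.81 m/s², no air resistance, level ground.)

v₀ = 116.8 ft/s × 0.3048 = 35.6006 m/s
R = v₀² × sin(2θ) / g = 35.6006² × sin(2 × 55°) / 9.81 = 1267.4 × 0.939693 / 9.81 = 121.403 m
R = 121.403 m / 0.3048 = 398.3 ft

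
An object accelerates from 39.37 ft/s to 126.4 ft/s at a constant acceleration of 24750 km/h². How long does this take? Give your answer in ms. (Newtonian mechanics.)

v₀ = 39.37 ft/s × 0.3048 = 12.0 m/s
v = 126.4 ft/s × 0.3048 = 38.5267 m/s
a = 24750 km/h² × 7.716049382716049e-05 = 1.90972 m/s²
t = (v - v₀) / a = (38.5267 - 12.0) / 1.90972 = 13.8904 s
t = 13.8904 s / 0.001 = 13890 ms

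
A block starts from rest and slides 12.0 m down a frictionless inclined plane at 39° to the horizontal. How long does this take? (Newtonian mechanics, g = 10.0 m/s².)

a = g sin(θ) = 10.0 × sin(39°) = 6.2932 m/s²
t = √(2d/a) = √(2 × 12.0 / 6.2932) = 1.95 s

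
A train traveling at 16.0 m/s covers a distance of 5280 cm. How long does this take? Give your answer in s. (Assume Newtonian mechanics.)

d = 5280 cm × 0.01 = 52.8 m
t = d / v = 52.8 / 16.0 = 3.3 s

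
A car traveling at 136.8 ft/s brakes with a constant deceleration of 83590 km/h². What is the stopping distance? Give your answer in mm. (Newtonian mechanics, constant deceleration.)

v₀ = 136.8 ft/s × 0.3048 = 41.6966 m/s
a = 83590 km/h² × 7.716049382716049e-05 = 6.44985 m/s²
d = v₀² / (2a) = 41.6966² / (2 × 6.44985) = 1738.61 / 12.8997 = 134.779 m
d = 134.779 m / 0.001 = 134800 mm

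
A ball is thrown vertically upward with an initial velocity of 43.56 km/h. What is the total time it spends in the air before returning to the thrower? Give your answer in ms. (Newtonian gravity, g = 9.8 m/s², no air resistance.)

v₀ = 43.56 km/h × 0.2777777777777778 = 12.1 m/s
t_total = 2 × v₀ / g = 2 × 12.1 / 9.8 = 2.46939 s
t_total = 2.46939 s / 0.001 = 2469 ms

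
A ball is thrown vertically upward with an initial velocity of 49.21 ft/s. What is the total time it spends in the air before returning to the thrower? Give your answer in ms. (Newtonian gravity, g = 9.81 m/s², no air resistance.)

v₀ = 49.21 ft/s × 0.3048 = 14.9992 m/s
t_total = 2 × v₀ / g = 2 × 14.9992 / 9.81 = 3.05794 s
t_total = 3.05794 s / 0.001 = 3058 ms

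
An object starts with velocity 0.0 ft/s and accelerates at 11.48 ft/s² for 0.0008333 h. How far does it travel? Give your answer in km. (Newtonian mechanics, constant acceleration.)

v₀ = 0.0 ft/s × 0.3048 = 0.0 m/s
a = 11.48 ft/s² × 0.3048 = 3.4991 m/s²
t = 0.0008333 h × 3600.0 = 2.99988 s
d = v₀ × t + ½ × a × t² = 0.0 × 2.99988 + 0.5 × 3.4991 × 2.99988² = 15.7447 m
d = 15.7447 m / 1000.0 = 0.01574 km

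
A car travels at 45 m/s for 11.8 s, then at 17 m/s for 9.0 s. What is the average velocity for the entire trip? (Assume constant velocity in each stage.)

d₁ = v₁t₁ = 45 × 11.8 = 531.0 m
d₂ = v₂t₂ = 17 × 9.0 = 153.0 m
d_total = 684.0 m, t_total = 20.8 s
v_avg = d_total/t_total = 684.0/20.8 = 32.88 m/s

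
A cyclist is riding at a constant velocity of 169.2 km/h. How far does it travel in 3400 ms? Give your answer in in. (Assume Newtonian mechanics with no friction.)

v = 169.2 km/h × 0.2777777777777778 = 47.0 m/s
t = 3400 ms × 0.001 = 3.4 s
d = v × t = 47.0 × 3.4 = 159.8 m
d = 159.8 m / 0.0254 = 6291 in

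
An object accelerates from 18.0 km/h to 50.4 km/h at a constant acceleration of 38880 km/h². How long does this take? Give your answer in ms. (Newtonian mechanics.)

v₀ = 18.0 km/h × 0.2777777777777778 = 5.0 m/s
v = 50.4 km/h × 0.2777777777777778 = 14.0 m/s
a = 38880 km/h² × 7.716049382716049e-05 = 3.0 m/s²
t = (v - v₀) / a = (14.0 - 5.0) / 3.0 = 3.0 s
t = 3.0 s / 0.001 = 3000 ms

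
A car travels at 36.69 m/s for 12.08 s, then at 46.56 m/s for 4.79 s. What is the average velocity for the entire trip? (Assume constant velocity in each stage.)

d₁ = v₁t₁ = 36.69 × 12.08 = 443.2152 m
d₂ = v₂t₂ = 46.56 × 4.79 = 223.0224 m
d_total = 666.2376 m, t_total = 16.87 s
v_avg = d_total/t_total = 666.2376/16.87 = 39.49 m/s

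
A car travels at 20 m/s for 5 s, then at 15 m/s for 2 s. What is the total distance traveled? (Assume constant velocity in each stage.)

d₁ = v₁t₁ = 20 × 5 = 100 m
d₂ = v₂t₂ = 15 × 2 = 30 m
d_total = 100 + 30 = 130 m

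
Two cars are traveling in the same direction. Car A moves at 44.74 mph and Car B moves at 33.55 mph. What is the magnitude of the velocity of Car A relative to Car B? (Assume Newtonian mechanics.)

v_rel = |v_A - v_B| = |44.74 - 33.55| = 11.19 mph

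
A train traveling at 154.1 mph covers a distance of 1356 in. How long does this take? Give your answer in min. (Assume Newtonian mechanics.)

d = 1356 in × 0.0254 = 34.4424 m
v = 154.1 mph × 0.44704 = 68.8889 m/s
t = d / v = 34.4424 / 68.8889 = 0.49997 s
t = 0.49997 s / 60.0 = 0.008333 min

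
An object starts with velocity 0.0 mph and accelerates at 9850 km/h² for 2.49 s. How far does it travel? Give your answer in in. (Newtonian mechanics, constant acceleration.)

v₀ = 0.0 mph × 0.44704 = 0.0 m/s
a = 9850 km/h² × 7.716049382716049e-05 = 0.760031 m/s²
d = v₀ × t + ½ × a × t² = 0.0 × 2.49 + 0.5 × 0.760031 × 2.49² = 2.35613 m
d = 2.35613 m / 0.0254 = 92.76 in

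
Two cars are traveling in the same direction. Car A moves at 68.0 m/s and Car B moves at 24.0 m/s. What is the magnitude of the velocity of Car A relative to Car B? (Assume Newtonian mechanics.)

v_rel = |v_A - v_B| = |68.0 - 24.0| = 44.0 m/s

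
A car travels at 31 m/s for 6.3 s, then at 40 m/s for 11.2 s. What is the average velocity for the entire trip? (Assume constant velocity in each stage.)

d₁ = v₁t₁ = 31 × 6.3 = 195.3 m
d₂ = v₂t₂ = 40 × 11.2 = 448.0 m
d_total = 643.3 m, t_total = 17.5 s
v_avg = d_total/t_total = 643.3/17.5 = 36.76 m/s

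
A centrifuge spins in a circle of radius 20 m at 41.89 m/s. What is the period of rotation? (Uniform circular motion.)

T = 2πr/v = 2π×20/41.89 = 3.0 s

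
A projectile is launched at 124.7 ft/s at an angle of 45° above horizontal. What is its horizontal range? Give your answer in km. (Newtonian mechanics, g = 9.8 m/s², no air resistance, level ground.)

v₀ = 124.7 ft/s × 0.3048 = 38.0086 m/s
R = v₀² × sin(2θ) / g = 38.0086² × sin(2 × 45°) / 9.8 = 1444.65 × 1.0 / 9.8 = 147.413 m
R = 147.413 m / 1000.0 = 0.1474 km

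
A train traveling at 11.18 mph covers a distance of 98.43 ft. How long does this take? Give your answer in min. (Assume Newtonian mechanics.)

d = 98.43 ft × 0.3048 = 30.0015 m
v = 11.18 mph × 0.44704 = 4.99791 m/s
t = d / v = 30.0015 / 4.99791 = 6.00281 s
t = 6.00281 s / 60.0 = 0.1 min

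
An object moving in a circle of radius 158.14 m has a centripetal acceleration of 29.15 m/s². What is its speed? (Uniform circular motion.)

v = √(a_c × r) = √(29.15 × 158.14) = 67.9 m/s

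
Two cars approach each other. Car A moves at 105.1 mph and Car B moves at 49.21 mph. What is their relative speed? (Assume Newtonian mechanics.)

v_rel = v_A + v_B = 105.1 + 49.21 = 154.31 mph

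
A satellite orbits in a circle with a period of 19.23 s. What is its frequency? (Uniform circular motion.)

f = 1/T = 1/19.23 = 0.052 Hz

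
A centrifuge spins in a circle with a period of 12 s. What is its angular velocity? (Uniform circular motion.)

ω = 2π/T = 2π/12 = 0.5236 rad/s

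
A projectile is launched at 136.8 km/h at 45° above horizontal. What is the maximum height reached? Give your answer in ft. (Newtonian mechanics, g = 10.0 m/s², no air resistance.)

v₀ = 136.8 km/h × 0.2777777777777778 = 38.0 m/s
H = v₀² × sin²(θ) / (2g) = 38.0² × sin(45°)² / (2 × 10.0) = 1444.0 × 0.5 / 20.0 = 36.1 m
H = 36.1 m / 0.3048 = 118.4 ft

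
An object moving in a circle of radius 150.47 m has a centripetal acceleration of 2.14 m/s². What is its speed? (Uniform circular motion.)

v = √(a_c × r) = √(2.14 × 150.47) = 17.94 m/s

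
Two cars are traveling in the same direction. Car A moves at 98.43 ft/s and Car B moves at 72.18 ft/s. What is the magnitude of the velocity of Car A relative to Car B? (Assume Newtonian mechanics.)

v_rel = |v_A - v_B| = |98.43 - 72.18| = 26.25 ft/s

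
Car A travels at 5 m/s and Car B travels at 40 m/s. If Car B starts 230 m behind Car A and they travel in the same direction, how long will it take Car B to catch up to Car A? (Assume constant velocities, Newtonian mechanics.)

Relative speed: v_rel = 40 - 5 = 35 m/s
Time to catch: t = d₀/v_rel = 230/35 = 6.57 s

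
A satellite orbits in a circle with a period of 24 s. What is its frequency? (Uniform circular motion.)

f = 1/T = 1/24 = 0.0417 Hz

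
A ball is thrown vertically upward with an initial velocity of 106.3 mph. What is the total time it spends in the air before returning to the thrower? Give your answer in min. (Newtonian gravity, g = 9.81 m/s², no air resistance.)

v₀ = 106.3 mph × 0.44704 = 47.5204 m/s
t_total = 2 × v₀ / g = 2 × 47.5204 / 9.81 = 9.68815 s
t_total = 9.68815 s / 60.0 = 0.1615 min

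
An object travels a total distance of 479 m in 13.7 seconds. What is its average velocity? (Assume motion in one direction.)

v_avg = Δd / Δt = 479 / 13.7 = 34.96 m/s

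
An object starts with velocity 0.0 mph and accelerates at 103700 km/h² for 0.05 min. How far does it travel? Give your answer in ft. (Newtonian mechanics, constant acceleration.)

v₀ = 0.0 mph × 0.44704 = 0.0 m/s
a = 103700 km/h² × 7.716049382716049e-05 = 8.00154 m/s²
t = 0.05 min × 60.0 = 3.0 s
d = v₀ × t + ½ × a × t² = 0.0 × 3.0 + 0.5 × 8.00154 × 3.0² = 36.0069 m
d = 36.0069 m / 0.3048 = 118.1 ft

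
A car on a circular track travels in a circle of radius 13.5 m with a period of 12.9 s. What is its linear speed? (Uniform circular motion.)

v = 2πr/T = 2π×13.5/12.9 = 6.58 m/s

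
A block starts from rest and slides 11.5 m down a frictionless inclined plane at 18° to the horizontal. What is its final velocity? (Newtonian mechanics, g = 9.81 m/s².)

a = g sin(θ) = 9.81 × sin(18°) = 3.0315 m/s²
v = √(2ad) = √(2 × 3.0315 × 11.5) = 8.35 m/s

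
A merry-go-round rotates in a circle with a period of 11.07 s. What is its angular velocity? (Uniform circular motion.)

ω = 2π/T = 2π/11.07 = 0.5676 rad/s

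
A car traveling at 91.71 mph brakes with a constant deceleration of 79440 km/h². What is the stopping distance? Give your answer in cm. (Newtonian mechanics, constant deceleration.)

v₀ = 91.71 mph × 0.44704 = 40.998 m/s
a = 79440 km/h² × 7.716049382716049e-05 = 6.12963 m/s²
d = v₀² / (2a) = 40.998² / (2 × 6.12963) = 1680.84 / 12.2593 = 137.107 m
d = 137.107 m / 0.01 = 13710 cm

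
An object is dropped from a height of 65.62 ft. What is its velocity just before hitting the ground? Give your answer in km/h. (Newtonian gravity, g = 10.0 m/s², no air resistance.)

h = 65.62 ft × 0.3048 = 20.001 m
v = √(2gh) = √(2 × 10.0 × 20.001) = 20.0005 m/s
v = 20.0005 m/s / 0.2777777777777778 = 72.0 km/h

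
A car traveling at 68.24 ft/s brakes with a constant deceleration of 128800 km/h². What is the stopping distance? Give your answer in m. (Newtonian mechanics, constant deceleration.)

v₀ = 68.24 ft/s × 0.3048 = 20.7996 m/s
a = 128800 km/h² × 7.716049382716049e-05 = 9.93827 m/s²
d = v₀² / (2a) = 20.7996² / (2 × 9.93827) = 432.623 / 19.8765 = 21.77 m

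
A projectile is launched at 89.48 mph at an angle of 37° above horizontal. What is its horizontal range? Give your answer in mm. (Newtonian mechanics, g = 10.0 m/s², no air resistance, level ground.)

v₀ = 89.48 mph × 0.44704 = 40.0011 m/s
R = v₀² × sin(2θ) / g = 40.0011² × sin(2 × 37°) / 10.0 = 1600.09 × 0.961262 / 10.0 = 153.811 m
R = 153.811 m / 0.001 = 153800 mm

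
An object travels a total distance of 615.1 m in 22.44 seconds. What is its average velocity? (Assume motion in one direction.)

v_avg = Δd / Δt = 615.1 / 22.44 = 27.41 m/s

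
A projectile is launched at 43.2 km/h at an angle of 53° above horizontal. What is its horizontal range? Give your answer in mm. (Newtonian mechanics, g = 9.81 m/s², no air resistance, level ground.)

v₀ = 43.2 km/h × 0.2777777777777778 = 12.0 m/s
R = v₀² × sin(2θ) / g = 12.0² × sin(2 × 53°) / 9.81 = 144.0 × 0.961262 / 9.81 = 14.1103 m
R = 14.1103 m / 0.001 = 14110 mm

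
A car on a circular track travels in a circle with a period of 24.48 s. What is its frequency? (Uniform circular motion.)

f = 1/T = 1/24.48 = 0.0408 Hz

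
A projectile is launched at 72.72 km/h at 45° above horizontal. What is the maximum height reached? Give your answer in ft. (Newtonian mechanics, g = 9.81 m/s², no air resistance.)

v₀ = 72.72 km/h × 0.2777777777777778 = 20.2 m/s
H = v₀² × sin²(θ) / (2g) = 20.2² × sin(45°)² / (2 × 9.81) = 408.04 × 0.5 / 19.62 = 10.3986 m
H = 10.3986 m / 0.3048 = 34.12 ft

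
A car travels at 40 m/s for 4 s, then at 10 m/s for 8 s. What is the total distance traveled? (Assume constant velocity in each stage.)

d₁ = v₁t₁ = 40 × 4 = 160 m
d₂ = v₂t₂ = 10 × 8 = 80 m
d_total = 160 + 80 = 240 m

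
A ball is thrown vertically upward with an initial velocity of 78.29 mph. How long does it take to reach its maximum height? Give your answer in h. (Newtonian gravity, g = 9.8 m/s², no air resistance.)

v₀ = 78.29 mph × 0.44704 = 34.9988 m/s
t_up = v₀ / g = 34.9988 / 9.8 = 3.57131 s
t_up = 3.57131 s / 3600.0 = 0.000992 h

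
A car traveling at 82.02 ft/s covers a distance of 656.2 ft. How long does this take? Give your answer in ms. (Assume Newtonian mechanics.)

d = 656.2 ft × 0.3048 = 200.01 m
v = 82.02 ft/s × 0.3048 = 24.9997 m/s
t = d / v = 200.01 / 24.9997 = 8.0005 s
t = 8.0005 s / 0.001 = 8000 ms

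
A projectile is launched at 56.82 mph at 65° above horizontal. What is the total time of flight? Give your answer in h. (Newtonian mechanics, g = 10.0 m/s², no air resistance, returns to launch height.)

v₀ = 56.82 mph × 0.44704 = 25.4008 m/s
T = 2 × v₀ × sin(θ) / g = 2 × 25.4008 × sin(65°) / 10.0 = 2 × 25.4008 × 0.906308 / 10.0 = 4.60419 s
T = 4.60419 s / 3600.0 = 0.001279 h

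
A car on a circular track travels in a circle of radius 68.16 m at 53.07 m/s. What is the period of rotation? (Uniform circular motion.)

T = 2πr/v = 2π×68.16/53.07 = 8.07 s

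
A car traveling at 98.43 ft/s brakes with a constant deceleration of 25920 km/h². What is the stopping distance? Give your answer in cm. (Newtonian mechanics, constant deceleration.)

v₀ = 98.43 ft/s × 0.3048 = 30.0015 m/s
a = 25920 km/h² × 7.716049382716049e-05 = 2.0 m/s²
d = v₀² / (2a) = 30.0015² / (2 × 2.0) = 900.09 / 4.0 = 225.023 m
d = 225.023 m / 0.01 = 22500 cm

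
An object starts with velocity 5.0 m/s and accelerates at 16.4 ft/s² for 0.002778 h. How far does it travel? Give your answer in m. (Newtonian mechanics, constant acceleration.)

a = 16.4 ft/s² × 0.3048 = 4.99872 m/s²
t = 0.002778 h × 3600.0 = 10.0008 s
d = v₀ × t + ½ × a × t² = 5.0 × 10.0008 + 0.5 × 4.99872 × 10.0008² = 300.0 m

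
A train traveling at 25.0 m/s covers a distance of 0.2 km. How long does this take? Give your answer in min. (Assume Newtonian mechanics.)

d = 0.2 km × 1000.0 = 200.0 m
t = d / v = 200.0 / 25.0 = 8.0 s
t = 8.0 s / 60.0 = 0.1333 min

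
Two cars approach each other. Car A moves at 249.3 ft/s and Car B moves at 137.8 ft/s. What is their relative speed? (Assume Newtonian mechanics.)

v_rel = v_A + v_B = 249.3 + 137.8 = 387.1 ft/s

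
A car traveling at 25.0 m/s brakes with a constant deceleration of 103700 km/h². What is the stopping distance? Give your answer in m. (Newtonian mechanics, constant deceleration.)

a = 103700 km/h² × 7.716049382716049e-05 = 8.00154 m/s²
d = v₀² / (2a) = 25.0² / (2 × 8.00154) = 625.0 / 16.0031 = 39.05 m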